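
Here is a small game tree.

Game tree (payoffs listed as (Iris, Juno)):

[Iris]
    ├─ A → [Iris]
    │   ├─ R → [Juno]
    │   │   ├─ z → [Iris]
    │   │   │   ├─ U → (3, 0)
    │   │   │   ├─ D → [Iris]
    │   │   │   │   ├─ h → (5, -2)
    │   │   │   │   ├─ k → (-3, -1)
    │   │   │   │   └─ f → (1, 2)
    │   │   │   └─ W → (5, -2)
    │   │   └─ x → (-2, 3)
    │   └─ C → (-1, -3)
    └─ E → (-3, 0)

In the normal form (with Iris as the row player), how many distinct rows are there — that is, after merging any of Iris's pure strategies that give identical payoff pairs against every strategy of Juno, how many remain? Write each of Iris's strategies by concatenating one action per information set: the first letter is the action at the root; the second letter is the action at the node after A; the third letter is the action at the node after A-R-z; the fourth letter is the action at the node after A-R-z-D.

Iris has 36 pure strategies: ARUh, ARUk, ARUf, ARDh, ARDk, ARDf, ARWh, ARWk, ARWf, ACUh, ACUk, ACUf, ACDh, ACDk, ACDf, ACWh, ACWk, ACWf, ERUh, ERUk, ERUf, ERDh, ERDk, ERDf, ERWh, ERWk, ERWf, ECUh, ECUk, ECUf, ECDh, ECDk, ECDf, ECWh, ECWk, ECWf. Columns: z, x.
{ARUh, ARUk, ARUf} → row (3,0) (-2,3)
{ARDh, ARWh, ARWk, ARWf} → row (5,-2) (-2,3)
{ARDk} → row (-3,-1) (-2,3)
{ARDf} → row (1,2) (-2,3)
{ACUh, ACUk, ACUf, ACDh, ACDk, ACDf, ACWh, ACWk, ACWf} → row (-1,-3) (-1,-3)
{ERUh, ERUk, ERUf, ERDh, ERDk, ERDf, ERWh, ERWk, ERWf, ECUh, ECUk, ECUf, ECDh, ECDk, ECDf, ECWh, ECWk, ECWf} → row (-3,0) (-3,0)
That's 6 distinct rows out of 36 strategies.

6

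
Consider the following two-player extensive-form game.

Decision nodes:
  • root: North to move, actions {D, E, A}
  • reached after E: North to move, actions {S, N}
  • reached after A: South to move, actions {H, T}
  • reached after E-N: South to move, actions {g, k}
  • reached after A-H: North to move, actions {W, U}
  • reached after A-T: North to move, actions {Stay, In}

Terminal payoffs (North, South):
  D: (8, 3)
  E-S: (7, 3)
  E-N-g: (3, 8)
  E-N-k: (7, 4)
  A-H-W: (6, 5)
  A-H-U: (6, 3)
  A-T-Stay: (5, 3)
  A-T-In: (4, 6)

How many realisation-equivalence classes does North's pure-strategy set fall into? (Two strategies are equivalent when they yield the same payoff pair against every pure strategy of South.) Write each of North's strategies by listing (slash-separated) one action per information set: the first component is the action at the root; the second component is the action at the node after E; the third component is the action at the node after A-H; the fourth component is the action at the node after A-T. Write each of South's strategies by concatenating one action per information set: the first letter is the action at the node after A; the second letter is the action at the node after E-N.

7

North has 24 pure strategies: D/S/W/Stay, D/S/W/In, D/S/U/Stay, D/S/U/In, D/N/W/Stay, D/N/W/In, D/N/U/Stay, D/N/U/In, E/S/W/Stay, E/S/W/In, E/S/U/Stay, E/S/U/In, E/N/W/Stay, E/N/W/In, E/N/U/Stay, E/N/U/In, A/S/W/Stay, A/S/W/In, A/S/U/Stay, A/S/U/In, A/N/W/Stay, A/N/W/In, A/N/U/Stay, A/N/U/In. Columns: Hg, Hk, Tg, Tk.
{D/S/W/Stay, D/S/W/In, D/S/U/Stay, D/S/U/In, D/N/W/Stay, D/N/W/In, D/N/U/Stay, D/N/U/In} → row (8,3) (8,3) (8,3) (8,3)
{E/S/W/Stay, E/S/W/In, E/S/U/Stay, E/S/U/In} → row (7,3) (7,3) (7,3) (7,3)
{E/N/W/Stay, E/N/W/In, E/N/U/Stay, E/N/U/In} → row (3,8) (7,4) (3,8) (7,4)
{A/S/W/Stay, A/N/W/Stay} → row (6,5) (6,5) (5,3) (5,3)
{A/S/W/In, A/N/W/In} → row (6,5) (6,5) (4,6) (4,6)
{A/S/U/Stay, A/N/U/Stay} → row (6,3) (6,3) (5,3) (5,3)
{A/S/U/In, A/N/U/In} → row (6,3) (6,3) (4,6) (4,6)
That's 7 distinct rows out of 24 strategies.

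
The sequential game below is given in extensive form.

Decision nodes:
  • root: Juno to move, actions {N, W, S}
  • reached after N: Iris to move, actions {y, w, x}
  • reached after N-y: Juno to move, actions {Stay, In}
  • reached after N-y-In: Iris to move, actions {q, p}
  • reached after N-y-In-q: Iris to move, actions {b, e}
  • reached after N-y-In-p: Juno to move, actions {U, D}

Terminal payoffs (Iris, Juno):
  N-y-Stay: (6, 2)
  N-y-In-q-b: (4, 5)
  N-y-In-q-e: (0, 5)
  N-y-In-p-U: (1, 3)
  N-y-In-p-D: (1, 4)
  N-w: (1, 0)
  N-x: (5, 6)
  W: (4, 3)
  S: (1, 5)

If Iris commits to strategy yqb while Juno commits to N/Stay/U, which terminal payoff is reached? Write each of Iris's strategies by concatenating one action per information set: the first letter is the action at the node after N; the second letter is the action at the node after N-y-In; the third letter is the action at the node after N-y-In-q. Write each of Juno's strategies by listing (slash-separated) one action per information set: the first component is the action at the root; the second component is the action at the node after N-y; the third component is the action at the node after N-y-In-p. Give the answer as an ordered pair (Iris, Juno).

(6, 2)

Trace the play path from the root:
  Juno plays N
  Iris plays y at [N]
  Juno plays Stay at [N-y]
→ terminal payoff (6, 2).
(Iris's choice at the node after N-y-In is never reached on this path, so it doesn't affect the outcome.)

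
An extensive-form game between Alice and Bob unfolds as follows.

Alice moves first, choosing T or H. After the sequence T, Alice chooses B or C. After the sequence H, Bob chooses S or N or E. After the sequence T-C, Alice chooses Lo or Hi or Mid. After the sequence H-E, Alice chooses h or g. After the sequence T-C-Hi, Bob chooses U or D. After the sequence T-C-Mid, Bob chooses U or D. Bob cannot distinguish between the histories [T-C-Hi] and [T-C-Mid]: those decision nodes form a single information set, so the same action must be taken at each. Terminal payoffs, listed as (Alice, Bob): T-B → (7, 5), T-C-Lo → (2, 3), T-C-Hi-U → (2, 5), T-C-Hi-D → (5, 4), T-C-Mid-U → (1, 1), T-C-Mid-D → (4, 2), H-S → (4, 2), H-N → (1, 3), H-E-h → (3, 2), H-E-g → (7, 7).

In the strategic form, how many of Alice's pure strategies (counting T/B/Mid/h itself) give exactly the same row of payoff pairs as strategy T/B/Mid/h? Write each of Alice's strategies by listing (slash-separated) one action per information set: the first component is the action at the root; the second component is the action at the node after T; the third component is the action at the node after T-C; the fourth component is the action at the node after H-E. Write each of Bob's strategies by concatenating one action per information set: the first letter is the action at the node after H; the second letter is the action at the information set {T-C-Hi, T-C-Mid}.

6

Row for T/B/Mid/h (columns SU, SD, NU, ND, EU, ED): (7,5) (7,5) (7,5) (7,5) (7,5) (7,5).
Under T/B/Mid/h, Alice's choice at the node after T-C and at the node after H-E can never be reached regardless of what Bob does, so varying those choices leaves every outcome unchanged.
Holding the reachable choices fixed and varying the unreachable ones freely already gives 3 × 2 = 6 equivalent strategies.
No other strategy reproduces this row, so those 6 are the full class: T/B/Lo/h, T/B/Lo/g, T/B/Hi/h, T/B/Hi/g, T/B/Mid/h, T/B/Mid/g.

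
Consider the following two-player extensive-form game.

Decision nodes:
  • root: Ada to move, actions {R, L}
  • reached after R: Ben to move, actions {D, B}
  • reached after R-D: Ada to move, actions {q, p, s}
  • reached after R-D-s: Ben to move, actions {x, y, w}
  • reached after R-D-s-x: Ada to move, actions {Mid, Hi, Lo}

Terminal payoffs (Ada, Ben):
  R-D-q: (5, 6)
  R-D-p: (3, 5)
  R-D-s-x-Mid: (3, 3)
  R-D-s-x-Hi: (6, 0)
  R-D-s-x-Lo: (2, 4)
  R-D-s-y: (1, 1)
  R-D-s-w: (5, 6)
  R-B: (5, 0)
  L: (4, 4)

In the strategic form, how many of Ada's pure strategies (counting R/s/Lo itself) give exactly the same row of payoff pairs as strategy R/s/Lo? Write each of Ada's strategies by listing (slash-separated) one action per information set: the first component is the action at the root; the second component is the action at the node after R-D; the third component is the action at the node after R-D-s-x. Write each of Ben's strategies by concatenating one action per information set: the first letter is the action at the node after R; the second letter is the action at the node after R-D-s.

Row for R/s/Lo (columns Dx, Dy, Dw, Bx, By, Bw): (2,4) (1,1) (5,6) (5,0) (5,0) (5,0).
Every one of Ada's information sets is on the play path for some reply by Ben when Ada follows R/s/Lo.
Changing the action at any of them therefore changes at least one column, so only R/s/Lo itself gives this row.

1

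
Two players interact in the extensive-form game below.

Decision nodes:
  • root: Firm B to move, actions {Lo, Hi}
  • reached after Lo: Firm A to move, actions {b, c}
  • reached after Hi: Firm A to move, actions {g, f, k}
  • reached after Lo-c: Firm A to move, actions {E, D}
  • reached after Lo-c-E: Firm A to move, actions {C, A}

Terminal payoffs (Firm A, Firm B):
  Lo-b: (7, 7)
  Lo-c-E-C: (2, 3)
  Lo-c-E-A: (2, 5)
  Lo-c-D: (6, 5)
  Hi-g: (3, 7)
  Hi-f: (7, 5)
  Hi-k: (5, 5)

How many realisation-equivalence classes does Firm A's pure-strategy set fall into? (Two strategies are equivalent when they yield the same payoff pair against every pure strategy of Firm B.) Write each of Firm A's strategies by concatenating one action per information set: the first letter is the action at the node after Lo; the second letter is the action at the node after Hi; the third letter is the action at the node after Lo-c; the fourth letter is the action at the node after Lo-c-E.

12

Firm A has 24 pure strategies: bgEC, bgEA, bgDC, bgDA, bfEC, bfEA, bfDC, bfDA, bkEC, bkEA, bkDC, bkDA, cgEC, cgEA, cgDC, cgDA, cfEC, cfEA, cfDC, cfDA, ckEC, ckEA, ckDC, ckDA. Columns: Lo, Hi.
{bgEC, bgEA, bgDC, bgDA} → row (7,7) (3,7)
{bfEC, bfEA, bfDC, bfDA} → row (7,7) (7,5)
{bkEC, bkEA, bkDC, bkDA} → row (7,7) (5,5)
{cgEC} → row (2,3) (3,7)
{cgEA} → row (2,5) (3,7)
{cgDC, cgDA} → row (6,5) (3,7)
{cfEC} → row (2,3) (7,5)
{cfEA} → row (2,5) (7,5)
{cfDC, cfDA} → row (6,5) (7,5)
{ckEC} → row (2,3) (5,5)
{ckEA} → row (2,5) (5,5)
{ckDC, ckDA} → row (6,5) (5,5)
That's 12 distinct rows out of 24 strategies.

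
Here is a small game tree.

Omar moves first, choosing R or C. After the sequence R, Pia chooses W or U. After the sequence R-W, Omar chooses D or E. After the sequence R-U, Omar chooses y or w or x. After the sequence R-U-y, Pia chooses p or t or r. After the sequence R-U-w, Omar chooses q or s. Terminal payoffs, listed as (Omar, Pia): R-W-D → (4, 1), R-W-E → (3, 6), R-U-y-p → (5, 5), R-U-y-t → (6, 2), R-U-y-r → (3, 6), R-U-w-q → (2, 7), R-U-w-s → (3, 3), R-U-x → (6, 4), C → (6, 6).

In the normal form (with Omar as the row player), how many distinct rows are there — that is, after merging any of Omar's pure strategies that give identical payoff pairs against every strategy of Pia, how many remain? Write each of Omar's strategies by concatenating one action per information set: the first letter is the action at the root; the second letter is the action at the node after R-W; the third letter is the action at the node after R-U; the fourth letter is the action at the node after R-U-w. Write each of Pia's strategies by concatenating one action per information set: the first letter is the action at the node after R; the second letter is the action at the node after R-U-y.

Omar has 24 pure strategies: RDyq, RDys, RDwq, RDws, RDxq, RDxs, REyq, REys, REwq, REws, RExq, RExs, CDyq, CDys, CDwq, CDws, CDxq, CDxs, CEyq, CEys, CEwq, CEws, CExq, CExs. Columns: Wp, Wt, Wr, Up, Ut, Ur.
{RDyq, RDys} → row (4,1) (4,1) (4,1) (5,5) (6,2) (3,6)
{RDwq} → row (4,1) (4,1) (4,1) (2,7) (2,7) (2,7)
{RDws} → row (4,1) (4,1) (4,1) (3,3) (3,3) (3,3)
{RDxq, RDxs} → row (4,1) (4,1) (4,1) (6,4) (6,4) (6,4)
{REyq, REys} → row (3,6) (3,6) (3,6) (5,5) (6,2) (3,6)
{REwq} → row (3,6) (3,6) (3,6) (2,7) (2,7) (2,7)
{REws} → row (3,6) (3,6) (3,6) (3,3) (3,3) (3,3)
{RExq, RExs} → row (3,6) (3,6) (3,6) (6,4) (6,4) (6,4)
{CDyq, CDys, CDwq, CDws, CDxq, CDxs, CEyq, CEys, CEwq, CEws, CExq, CExs} → row (6,6) (6,6) (6,6) (6,6) (6,6) (6,6)
That's 9 distinct rows out of 24 strategies.

9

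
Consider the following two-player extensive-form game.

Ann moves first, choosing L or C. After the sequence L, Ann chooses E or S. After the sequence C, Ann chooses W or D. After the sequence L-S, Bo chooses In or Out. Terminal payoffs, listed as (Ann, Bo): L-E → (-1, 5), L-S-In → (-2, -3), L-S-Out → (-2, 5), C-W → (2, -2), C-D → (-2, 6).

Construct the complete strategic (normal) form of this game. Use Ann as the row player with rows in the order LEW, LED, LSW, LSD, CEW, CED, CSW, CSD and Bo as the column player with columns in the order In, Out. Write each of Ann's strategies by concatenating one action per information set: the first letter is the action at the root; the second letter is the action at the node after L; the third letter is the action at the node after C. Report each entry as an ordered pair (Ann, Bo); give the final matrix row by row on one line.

           In      Out
 LEW   (-1,5)   (-1,5)
 LED   (-1,5)   (-1,5)
 LSW  (-2,-3)   (-2,5)
 LSD  (-2,-3)   (-2,5)
 CEW   (2,-2)   (2,-2)
 CED   (-2,6)   (-2,6)
 CSW   (2,-2)   (2,-2)
 CSD   (-2,6)   (-2,6)

LEW: (-1,5) (-1,5) | LED: (-1,5) (-1,5) | LSW: (-2,-3) (-2,5) | LSD: (-2,-3) (-2,5) | CEW: (2,-2) (2,-2) | CED: (-2,6) (-2,6) | CSW: (2,-2) (2,-2) | CSD: (-2,6) (-2,6)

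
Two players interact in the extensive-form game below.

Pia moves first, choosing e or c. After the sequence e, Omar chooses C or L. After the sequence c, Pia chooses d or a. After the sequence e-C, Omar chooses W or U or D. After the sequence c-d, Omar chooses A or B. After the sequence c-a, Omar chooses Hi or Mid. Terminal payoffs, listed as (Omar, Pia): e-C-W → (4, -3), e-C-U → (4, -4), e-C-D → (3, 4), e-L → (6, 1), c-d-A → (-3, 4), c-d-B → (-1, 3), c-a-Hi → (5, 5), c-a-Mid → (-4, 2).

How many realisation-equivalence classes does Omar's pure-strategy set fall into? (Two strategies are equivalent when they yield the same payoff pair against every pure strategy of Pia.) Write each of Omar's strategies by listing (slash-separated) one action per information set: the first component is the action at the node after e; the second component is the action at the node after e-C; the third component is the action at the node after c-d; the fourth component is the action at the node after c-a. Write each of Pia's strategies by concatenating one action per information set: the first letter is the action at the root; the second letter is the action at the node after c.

16

Omar has 24 pure strategies: C/W/A/Hi, C/W/A/Mid, C/W/B/Hi, C/W/B/Mid, C/U/A/Hi, C/U/A/Mid, C/U/B/Hi, C/U/B/Mid, C/D/A/Hi, C/D/A/Mid, C/D/B/Hi, C/D/B/Mid, L/W/A/Hi, L/W/A/Mid, L/W/B/Hi, L/W/B/Mid, L/U/A/Hi, L/U/A/Mid, L/U/B/Hi, L/U/B/Mid, L/D/A/Hi, L/D/A/Mid, L/D/B/Hi, L/D/B/Mid. Columns: ed, ea, cd, ca.
{C/W/A/Hi} → row (4,-3) (4,-3) (-3,4) (5,5)
{C/W/A/Mid} → row (4,-3) (4,-3) (-3,4) (-4,2)
{C/W/B/Hi} → row (4,-3) (4,-3) (-1,3) (5,5)
{C/W/B/Mid} → row (4,-3) (4,-3) (-1,3) (-4,2)
{C/U/A/Hi} → row (4,-4) (4,-4) (-3,4) (5,5)
{C/U/A/Mid} → row (4,-4) (4,-4) (-3,4) (-4,2)
{C/U/B/Hi} → row (4,-4) (4,-4) (-1,3) (5,5)
{C/U/B/Mid} → row (4,-4) (4,-4) (-1,3) (-4,2)
{C/D/A/Hi} → row (3,4) (3,4) (-3,4) (5,5)
{C/D/A/Mid} → row (3,4) (3,4) (-3,4) (-4,2)
{C/D/B/Hi} → row (3,4) (3,4) (-1,3) (5,5)
{C/D/B/Mid} → row (3,4) (3,4) (-1,3) (-4,2)
{L/W/A/Hi, L/U/A/Hi, L/D/A/Hi} → row (6,1) (6,1) (-3,4) (5,5)
{L/W/A/Mid, L/U/A/Mid, L/D/A/Mid} → row (6,1) (6,1) (-3,4) (-4,2)
{L/W/B/Hi, L/U/B/Hi, L/D/B/Hi} → row (6,1) (6,1) (-1,3) (5,5)
{L/W/B/Mid, L/U/B/Mid, L/D/B/Mid} → row (6,1) (6,1) (-1,3) (-4,2)
That's 16 distinct rows out of 24 strategies.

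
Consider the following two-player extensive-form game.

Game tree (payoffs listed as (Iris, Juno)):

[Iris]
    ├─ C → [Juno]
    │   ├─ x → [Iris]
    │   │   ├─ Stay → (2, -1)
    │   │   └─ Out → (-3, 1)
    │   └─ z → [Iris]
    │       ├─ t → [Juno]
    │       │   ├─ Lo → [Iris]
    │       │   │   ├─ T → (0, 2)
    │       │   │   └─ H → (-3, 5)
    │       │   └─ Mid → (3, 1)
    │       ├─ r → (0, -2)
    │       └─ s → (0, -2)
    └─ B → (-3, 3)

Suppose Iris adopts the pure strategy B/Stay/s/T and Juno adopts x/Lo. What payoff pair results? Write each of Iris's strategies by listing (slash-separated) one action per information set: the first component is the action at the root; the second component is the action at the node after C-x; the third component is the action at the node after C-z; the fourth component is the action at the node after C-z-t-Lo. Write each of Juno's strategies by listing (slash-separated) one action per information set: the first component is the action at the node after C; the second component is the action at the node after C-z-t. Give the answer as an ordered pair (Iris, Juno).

(-3, 3)

Trace the play path from the root:
  Iris plays B
→ terminal payoff (-3, 3).
(Iris's choice at the node after C-x is never reached on this path, so it doesn't affect the outcome.)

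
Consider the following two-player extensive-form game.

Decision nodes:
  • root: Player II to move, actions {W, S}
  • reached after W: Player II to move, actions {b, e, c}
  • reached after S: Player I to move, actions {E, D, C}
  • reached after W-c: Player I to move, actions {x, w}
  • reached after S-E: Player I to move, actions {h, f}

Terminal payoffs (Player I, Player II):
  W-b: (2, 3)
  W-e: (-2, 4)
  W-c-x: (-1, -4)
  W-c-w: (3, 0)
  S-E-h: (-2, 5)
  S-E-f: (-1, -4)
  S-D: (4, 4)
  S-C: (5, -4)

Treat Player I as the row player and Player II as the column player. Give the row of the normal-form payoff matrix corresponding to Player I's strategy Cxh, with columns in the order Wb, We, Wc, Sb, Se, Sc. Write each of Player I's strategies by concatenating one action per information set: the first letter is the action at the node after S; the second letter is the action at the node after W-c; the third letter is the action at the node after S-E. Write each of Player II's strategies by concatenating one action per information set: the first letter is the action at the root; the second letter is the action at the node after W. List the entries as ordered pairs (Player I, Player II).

vs Wb: Player II plays W → Player II plays b at [W] → (2, 3)
vs We: Player II plays W → Player II plays e at [W] → (-2, 4)
vs Wc: Player II plays W → Player II plays c at [W] → Player I plays x at [W-c] → (-1, -4)
vs Sb: Player II plays S → Player I plays C at [S] → (5, -4)
vs Se: Player II plays S → Player I plays C at [S] → (5, -4)
vs Sc: Player II plays S → Player I plays C at [S] → (5, -4)

(2,3) (-2,4) (-1,-4) (5,-4) (5,-4) (5,-4)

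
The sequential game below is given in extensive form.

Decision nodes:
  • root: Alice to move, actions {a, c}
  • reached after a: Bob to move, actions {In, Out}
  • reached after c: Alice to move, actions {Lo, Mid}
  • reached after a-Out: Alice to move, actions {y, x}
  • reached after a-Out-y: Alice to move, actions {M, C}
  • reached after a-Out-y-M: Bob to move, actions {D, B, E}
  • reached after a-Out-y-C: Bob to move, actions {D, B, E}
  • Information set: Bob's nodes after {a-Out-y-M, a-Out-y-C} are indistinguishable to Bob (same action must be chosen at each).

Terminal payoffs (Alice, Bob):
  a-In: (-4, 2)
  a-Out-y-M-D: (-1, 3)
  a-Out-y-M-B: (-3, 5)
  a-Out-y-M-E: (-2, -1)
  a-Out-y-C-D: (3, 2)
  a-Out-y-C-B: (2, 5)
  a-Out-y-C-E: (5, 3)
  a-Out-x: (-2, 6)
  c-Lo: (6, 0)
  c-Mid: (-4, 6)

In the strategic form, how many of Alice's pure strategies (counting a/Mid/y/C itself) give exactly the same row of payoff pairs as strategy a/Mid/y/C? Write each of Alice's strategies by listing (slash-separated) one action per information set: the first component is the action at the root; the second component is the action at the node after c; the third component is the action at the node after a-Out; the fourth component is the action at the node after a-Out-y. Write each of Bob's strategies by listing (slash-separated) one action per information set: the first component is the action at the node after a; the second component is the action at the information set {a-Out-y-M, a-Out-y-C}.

Row for a/Mid/y/C (columns In/D, In/B, In/E, Out/D, Out/B, Out/E): (-4,2) (-4,2) (-4,2) (3,2) (2,5) (5,3).
Under a/Mid/y/C, Alice's choice at the node after c can never be reached regardless of what Bob does, so varying those choices leaves every outcome unchanged.
Holding the reachable choices fixed and varying the unreachable one freely already gives 2 equivalent strategies.
No other strategy reproduces this row, so those 2 are the full class: a/Lo/y/C, a/Mid/y/C.

2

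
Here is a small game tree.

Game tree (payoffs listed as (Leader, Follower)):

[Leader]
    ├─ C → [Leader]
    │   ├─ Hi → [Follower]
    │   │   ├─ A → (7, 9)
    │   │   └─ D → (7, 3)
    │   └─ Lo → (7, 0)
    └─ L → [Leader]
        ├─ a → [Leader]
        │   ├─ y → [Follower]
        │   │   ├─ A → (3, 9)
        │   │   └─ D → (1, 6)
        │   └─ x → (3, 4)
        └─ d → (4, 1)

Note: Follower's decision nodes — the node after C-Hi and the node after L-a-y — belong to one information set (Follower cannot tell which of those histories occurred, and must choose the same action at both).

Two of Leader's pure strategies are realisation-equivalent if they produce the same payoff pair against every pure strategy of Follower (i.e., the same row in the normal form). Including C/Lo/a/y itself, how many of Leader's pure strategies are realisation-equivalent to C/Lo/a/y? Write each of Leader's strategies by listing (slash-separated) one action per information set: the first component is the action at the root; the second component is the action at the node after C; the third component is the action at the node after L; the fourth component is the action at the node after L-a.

4

Row for C/Lo/a/y (columns A, D): (7,0) (7,0).
Under C/Lo/a/y, Leader's choice at the node after L and at the node after L-a can never be reached regardless of what Follower does, so varying those choices leaves every outcome unchanged.
Holding the reachable choices fixed and varying the unreachable ones freely already gives 2 × 2 = 4 equivalent strategies.
No other strategy reproduces this row, so those 4 are the full class: C/Lo/a/y, C/Lo/a/x, C/Lo/d/y, C/Lo/d/x.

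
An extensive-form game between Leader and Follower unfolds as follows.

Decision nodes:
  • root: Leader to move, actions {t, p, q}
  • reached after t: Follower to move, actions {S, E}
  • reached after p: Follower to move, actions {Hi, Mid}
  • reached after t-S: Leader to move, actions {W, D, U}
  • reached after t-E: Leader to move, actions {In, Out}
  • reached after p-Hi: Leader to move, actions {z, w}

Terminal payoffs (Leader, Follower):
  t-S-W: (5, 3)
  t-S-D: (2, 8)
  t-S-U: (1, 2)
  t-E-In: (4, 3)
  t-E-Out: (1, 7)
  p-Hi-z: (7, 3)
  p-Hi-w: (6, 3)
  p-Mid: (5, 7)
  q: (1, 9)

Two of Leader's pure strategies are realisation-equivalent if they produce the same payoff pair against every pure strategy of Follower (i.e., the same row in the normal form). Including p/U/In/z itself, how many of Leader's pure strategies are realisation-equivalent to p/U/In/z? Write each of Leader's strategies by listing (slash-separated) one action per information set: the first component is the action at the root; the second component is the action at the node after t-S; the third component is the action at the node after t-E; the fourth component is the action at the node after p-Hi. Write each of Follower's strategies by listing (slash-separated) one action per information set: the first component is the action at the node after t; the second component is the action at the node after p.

6

Row for p/U/In/z (columns S/Hi, S/Mid, E/Hi, E/Mid): (7,3) (5,7) (7,3) (5,7).
Under p/U/In/z, Leader's choice at the node after t-S and at the node after t-E can never be reached regardless of what Follower does, so varying those choices leaves every outcome unchanged.
Holding the reachable choices fixed and varying the unreachable ones freely already gives 3 × 2 = 6 equivalent strategies.
No other strategy reproduces this row, so those 6 are the full class: p/W/In/z, p/W/Out/z, p/D/In/z, p/D/Out/z, p/U/In/z, p/U/Out/z.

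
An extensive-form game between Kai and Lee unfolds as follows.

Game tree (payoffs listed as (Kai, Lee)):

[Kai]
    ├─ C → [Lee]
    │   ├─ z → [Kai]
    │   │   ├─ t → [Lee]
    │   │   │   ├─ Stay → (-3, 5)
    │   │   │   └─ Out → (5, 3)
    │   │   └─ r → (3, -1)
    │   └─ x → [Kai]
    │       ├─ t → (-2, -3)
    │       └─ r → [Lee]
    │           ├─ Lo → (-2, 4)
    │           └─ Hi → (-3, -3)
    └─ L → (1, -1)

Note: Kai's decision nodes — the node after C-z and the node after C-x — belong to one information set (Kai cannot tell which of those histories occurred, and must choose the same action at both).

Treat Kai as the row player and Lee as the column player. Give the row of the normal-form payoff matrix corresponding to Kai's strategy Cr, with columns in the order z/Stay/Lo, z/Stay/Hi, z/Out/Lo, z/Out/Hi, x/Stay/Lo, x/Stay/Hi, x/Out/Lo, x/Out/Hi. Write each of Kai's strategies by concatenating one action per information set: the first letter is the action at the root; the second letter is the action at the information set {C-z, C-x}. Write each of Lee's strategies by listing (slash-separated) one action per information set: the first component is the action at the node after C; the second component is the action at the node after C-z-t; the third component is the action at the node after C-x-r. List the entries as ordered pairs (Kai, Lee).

(3,-1) (3,-1) (3,-1) (3,-1) (-2,4) (-3,-3) (-2,4) (-3,-3)

vs z/Stay/Lo: Kai plays C → Lee plays z at [C] → Kai plays r at [C-z] → (3, -1)
vs z/Stay/Hi: Kai plays C → Lee plays z at [C] → Kai plays r at [C-z] → (3, -1)
vs z/Out/Lo: Kai plays C → Lee plays z at [C] → Kai plays r at [C-z] → (3, -1)
vs z/Out/Hi: Kai plays C → Lee plays z at [C] → Kai plays r at [C-z] → (3, -1)
vs x/Stay/Lo: Kai plays C → Lee plays x at [C] → Kai plays r at [C-x] → Lee plays Lo at [C-x-r] → (-2, 4)
vs x/Stay/Hi: Kai plays C → Lee plays x at [C] → Kai plays r at [C-x] → Lee plays Hi at [C-x-r] → (-3, -3)
vs x/Out/Lo: Kai plays C → Lee plays x at [C] → Kai plays r at [C-x] → Lee plays Lo at [C-x-r] → (-2, 4)
vs x/Out/Hi: Kai plays C → Lee plays x at [C] → Kai plays r at [C-x] → Lee plays Hi at [C-x-r] → (-3, -3)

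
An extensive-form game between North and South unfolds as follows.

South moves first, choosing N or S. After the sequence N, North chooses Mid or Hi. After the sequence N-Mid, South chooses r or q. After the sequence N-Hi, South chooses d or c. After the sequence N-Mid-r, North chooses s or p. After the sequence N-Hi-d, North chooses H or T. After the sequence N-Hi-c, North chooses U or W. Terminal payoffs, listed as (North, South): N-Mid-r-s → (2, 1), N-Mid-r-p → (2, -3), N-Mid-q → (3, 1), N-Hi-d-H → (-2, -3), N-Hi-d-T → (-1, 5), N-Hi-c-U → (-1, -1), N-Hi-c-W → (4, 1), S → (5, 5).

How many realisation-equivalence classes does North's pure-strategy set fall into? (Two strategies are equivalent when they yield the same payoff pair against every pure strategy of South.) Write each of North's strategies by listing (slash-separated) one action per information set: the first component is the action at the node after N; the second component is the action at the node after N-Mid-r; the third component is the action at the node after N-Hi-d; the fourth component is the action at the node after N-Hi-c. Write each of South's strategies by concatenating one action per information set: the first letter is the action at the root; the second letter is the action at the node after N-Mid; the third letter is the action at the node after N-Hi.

6

North has 16 pure strategies: Mid/s/H/U, Mid/s/H/W, Mid/s/T/U, Mid/s/T/W, Mid/p/H/U, Mid/p/H/W, Mid/p/T/U, Mid/p/T/W, Hi/s/H/U, Hi/s/H/W, Hi/s/T/U, Hi/s/T/W, Hi/p/H/U, Hi/p/H/W, Hi/p/T/U, Hi/p/T/W. Columns: Nrd, Nrc, Nqd, Nqc, Srd, Src, Sqd, Sqc.
{Mid/s/H/U, Mid/s/H/W, Mid/s/T/U, Mid/s/T/W} → row (2,1) (2,1) (3,1) (3,1) (5,5) (5,5) (5,5) (5,5)
{Mid/p/H/U, Mid/p/H/W, Mid/p/T/U, Mid/p/T/W} → row (2,-3) (2,-3) (3,1) (3,1) (5,5) (5,5) (5,5) (5,5)
{Hi/s/H/U, Hi/p/H/U} → row (-2,-3) (-1,-1) (-2,-3) (-1,-1) (5,5) (5,5) (5,5) (5,5)
{Hi/s/H/W, Hi/p/H/W} → row (-2,-3) (4,1) (-2,-3) (4,1) (5,5) (5,5) (5,5) (5,5)
{Hi/s/T/U, Hi/p/T/U} → row (-1,5) (-1,-1) (-1,5) (-1,-1) (5,5) (5,5) (5,5) (5,5)
{Hi/s/T/W, Hi/p/T/W} → row (-1,5) (4,1) (-1,5) (4,1) (5,5) (5,5) (5,5) (5,5)
That's 6 distinct rows out of 16 strategies.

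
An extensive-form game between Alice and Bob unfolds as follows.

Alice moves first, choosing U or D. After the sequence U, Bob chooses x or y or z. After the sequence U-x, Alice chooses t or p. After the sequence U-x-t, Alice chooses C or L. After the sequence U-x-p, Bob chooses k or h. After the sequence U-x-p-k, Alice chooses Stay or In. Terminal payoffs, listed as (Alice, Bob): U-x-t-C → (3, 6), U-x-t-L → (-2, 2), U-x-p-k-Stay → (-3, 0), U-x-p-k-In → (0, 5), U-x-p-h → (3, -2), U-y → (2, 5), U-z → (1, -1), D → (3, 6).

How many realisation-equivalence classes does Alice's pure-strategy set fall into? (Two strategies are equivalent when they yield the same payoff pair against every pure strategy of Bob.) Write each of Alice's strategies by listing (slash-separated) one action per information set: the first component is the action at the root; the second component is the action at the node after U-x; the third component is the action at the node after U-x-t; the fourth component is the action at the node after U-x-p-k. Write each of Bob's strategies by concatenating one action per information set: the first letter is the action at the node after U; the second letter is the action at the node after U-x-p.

5

Alice has 16 pure strategies: U/t/C/Stay, U/t/C/In, U/t/L/Stay, U/t/L/In, U/p/C/Stay, U/p/C/In, U/p/L/Stay, U/p/L/In, D/t/C/Stay, D/t/C/In, D/t/L/Stay, D/t/L/In, D/p/C/Stay, D/p/C/In, D/p/L/Stay, D/p/L/In. Columns: xk, xh, yk, yh, zk, zh.
{U/t/C/Stay, U/t/C/In} → row (3,6) (3,6) (2,5) (2,5) (1,-1) (1,-1)
{U/t/L/Stay, U/t/L/In} → row (-2,2) (-2,2) (2,5) (2,5) (1,-1) (1,-1)
{U/p/C/Stay, U/p/L/Stay} → row (-3,0) (3,-2) (2,5) (2,5) (1,-1) (1,-1)
{U/p/C/In, U/p/L/In} → row (0,5) (3,-2) (2,5) (2,5) (1,-1) (1,-1)
{D/t/C/Stay, D/t/C/In, D/t/L/Stay, D/t/L/In, D/p/C/Stay, D/p/C/In, D/p/L/Stay, D/p/L/In} → row (3,6) (3,6) (3,6) (3,6) (3,6) (3,6)
That's 5 distinct rows out of 16 strategies.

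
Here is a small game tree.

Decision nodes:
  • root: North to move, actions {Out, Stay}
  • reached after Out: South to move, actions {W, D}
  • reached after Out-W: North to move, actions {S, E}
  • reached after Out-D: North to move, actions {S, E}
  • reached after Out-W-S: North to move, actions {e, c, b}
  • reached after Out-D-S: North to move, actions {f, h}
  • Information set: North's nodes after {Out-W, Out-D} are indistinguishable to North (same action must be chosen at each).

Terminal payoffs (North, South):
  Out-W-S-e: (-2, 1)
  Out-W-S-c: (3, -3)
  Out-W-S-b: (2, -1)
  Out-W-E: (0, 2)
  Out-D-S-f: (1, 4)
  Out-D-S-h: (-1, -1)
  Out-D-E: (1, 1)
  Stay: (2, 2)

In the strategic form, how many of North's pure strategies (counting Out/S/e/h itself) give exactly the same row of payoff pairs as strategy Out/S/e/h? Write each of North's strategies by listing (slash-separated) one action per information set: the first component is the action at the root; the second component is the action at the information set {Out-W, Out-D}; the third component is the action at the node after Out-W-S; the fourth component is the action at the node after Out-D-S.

Row for Out/S/e/h (columns W, D): (-2,1) (-1,-1).
Every one of North's information sets is on the play path for some reply by South when North follows Out/S/e/h.
Changing the action at any of them therefore changes at least one column, so only Out/S/e/h itself gives this row.

1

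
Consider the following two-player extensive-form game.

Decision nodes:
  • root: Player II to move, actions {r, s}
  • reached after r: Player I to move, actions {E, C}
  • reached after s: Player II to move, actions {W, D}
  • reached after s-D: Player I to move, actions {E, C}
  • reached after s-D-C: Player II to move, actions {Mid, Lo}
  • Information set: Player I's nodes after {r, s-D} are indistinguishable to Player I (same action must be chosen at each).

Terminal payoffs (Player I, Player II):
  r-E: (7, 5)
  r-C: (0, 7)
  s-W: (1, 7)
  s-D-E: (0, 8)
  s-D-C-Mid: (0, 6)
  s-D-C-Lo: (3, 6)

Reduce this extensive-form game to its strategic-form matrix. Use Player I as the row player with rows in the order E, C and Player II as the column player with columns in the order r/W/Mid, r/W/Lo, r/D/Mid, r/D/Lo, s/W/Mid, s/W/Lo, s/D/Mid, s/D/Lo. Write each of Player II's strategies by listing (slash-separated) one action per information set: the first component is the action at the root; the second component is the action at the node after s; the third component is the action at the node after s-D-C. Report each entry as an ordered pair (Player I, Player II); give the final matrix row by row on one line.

E: (7,5) (7,5) (7,5) (7,5) (1,7) (1,7) (0,8) (0,8) | C: (0,7) (0,7) (0,7) (0,7) (1,7) (1,7) (0,6) (3,6)

      r/W/Mid   r/W/Lo  r/D/Mid   r/D/Lo  s/W/Mid   s/W/Lo  s/D/Mid   s/D/Lo
   E    (7,5)    (7,5)    (7,5)    (7,5)    (1,7)    (1,7)    (0,8)    (0,8)
   C    (0,7)    (0,7)    (0,7)    (0,7)    (1,7)    (1,7)    (0,6)    (3,6)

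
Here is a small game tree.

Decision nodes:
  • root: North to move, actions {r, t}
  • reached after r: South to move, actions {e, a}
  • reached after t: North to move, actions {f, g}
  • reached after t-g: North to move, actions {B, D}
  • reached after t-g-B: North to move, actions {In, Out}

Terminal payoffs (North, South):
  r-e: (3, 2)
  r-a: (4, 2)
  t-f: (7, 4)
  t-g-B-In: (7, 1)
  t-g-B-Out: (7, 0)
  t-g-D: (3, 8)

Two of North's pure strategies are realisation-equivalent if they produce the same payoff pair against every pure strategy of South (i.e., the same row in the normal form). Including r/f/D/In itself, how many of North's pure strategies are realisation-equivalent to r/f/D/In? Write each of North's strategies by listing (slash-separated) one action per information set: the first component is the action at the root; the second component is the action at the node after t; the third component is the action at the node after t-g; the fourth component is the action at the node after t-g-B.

Row for r/f/D/In (columns e, a): (3,2) (4,2).
Under r/f/D/In, North's choice at the node after t and at the node after t-g and at the node after t-g-B can never be reached regardless of what South does, so varying those choices leaves every outcome unchanged.
Holding the reachable choices fixed and varying the unreachable ones freely already gives 2 × 2 × 2 = 8 equivalent strategies.
No other strategy reproduces this row, so those 8 are the full class: r/f/B/In, r/f/B/Out, r/f/D/In, r/f/D/Out, r/g/B/In, r/g/B/Out, r/g/D/In, r/g/D/Out.

8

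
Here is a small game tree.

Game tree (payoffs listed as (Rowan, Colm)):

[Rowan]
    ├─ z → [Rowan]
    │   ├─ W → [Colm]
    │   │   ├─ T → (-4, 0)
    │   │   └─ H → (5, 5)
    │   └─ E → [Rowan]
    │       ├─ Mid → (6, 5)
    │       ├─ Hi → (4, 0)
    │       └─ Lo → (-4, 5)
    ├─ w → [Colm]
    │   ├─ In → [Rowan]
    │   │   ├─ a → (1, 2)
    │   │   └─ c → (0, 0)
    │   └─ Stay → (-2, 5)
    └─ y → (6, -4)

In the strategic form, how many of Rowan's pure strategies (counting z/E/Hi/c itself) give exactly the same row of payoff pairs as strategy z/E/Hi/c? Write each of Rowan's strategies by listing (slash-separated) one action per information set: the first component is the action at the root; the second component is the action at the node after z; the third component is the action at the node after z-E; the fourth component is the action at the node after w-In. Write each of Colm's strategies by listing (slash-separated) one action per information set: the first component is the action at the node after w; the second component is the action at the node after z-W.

Row for z/E/Hi/c (columns In/T, In/H, Stay/T, Stay/H): (4,0) (4,0) (4,0) (4,0).
Under z/E/Hi/c, Rowan's choice at the node after w-In can never be reached regardless of what Colm does, so varying those choices leaves every outcome unchanged.
Holding the reachable choices fixed and varying the unreachable one freely already gives 2 equivalent strategies.
No other strategy reproduces this row, so those 2 are the full class: z/E/Hi/a, z/E/Hi/c.

2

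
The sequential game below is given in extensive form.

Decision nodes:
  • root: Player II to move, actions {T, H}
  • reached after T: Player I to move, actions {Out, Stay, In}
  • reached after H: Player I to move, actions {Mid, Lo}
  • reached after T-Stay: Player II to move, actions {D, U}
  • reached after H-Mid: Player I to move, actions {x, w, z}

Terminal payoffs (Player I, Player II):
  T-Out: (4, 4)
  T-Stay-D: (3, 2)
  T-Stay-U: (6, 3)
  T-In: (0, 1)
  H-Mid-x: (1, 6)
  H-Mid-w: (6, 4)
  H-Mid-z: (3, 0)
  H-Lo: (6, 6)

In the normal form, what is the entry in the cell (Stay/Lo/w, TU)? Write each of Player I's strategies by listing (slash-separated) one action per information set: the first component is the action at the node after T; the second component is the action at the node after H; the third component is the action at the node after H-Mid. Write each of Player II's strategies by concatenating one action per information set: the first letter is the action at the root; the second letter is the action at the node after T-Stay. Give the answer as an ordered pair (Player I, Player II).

Trace the play path from the root:
  Player II plays T
  Player I plays Stay at [T]
  Player II plays U at [T-Stay]
→ terminal payoff (6, 3).
(Player I's choice at the node after H is never reached on this path, so it doesn't affect the outcome.)

(6, 3)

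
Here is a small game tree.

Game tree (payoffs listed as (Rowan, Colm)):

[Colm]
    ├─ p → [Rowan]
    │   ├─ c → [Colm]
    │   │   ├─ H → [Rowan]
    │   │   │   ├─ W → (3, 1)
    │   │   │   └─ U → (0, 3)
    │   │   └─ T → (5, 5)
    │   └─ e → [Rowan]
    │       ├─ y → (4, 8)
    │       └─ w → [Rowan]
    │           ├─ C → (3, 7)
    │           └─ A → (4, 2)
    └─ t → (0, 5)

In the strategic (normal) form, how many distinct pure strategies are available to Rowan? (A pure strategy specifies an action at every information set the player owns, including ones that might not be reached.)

Rowan owns the node after p with actions {c, e} — two choices.
Rowan owns the node after p-e with actions {y, w} — two choices.
Rowan owns the node after p-c-H with actions {W, U} — two choices.
Rowan owns the node after p-e-w with actions {C, A} — two choices.
A pure strategy fixes one action at each information set independently, so the count is the product 2 × 2 × 2 × 2 = 16.

16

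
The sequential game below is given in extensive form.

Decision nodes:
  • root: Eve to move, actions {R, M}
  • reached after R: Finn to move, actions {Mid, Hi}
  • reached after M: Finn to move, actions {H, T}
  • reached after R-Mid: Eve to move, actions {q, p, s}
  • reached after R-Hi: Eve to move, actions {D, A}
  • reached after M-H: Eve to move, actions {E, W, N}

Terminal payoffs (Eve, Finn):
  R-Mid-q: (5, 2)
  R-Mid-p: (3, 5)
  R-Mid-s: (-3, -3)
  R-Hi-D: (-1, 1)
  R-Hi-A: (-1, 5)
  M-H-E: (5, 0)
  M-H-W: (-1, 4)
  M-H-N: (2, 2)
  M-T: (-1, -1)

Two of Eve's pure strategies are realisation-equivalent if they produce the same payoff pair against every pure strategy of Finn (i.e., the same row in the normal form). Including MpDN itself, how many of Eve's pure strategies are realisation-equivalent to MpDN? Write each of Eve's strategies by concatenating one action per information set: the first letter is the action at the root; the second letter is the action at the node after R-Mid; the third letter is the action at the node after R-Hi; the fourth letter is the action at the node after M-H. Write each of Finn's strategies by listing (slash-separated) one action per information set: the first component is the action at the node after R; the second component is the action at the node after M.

Row for MpDN (columns Mid/H, Mid/T, Hi/H, Hi/T): (2,2) (-1,-1) (2,2) (-1,-1).
Under MpDN, Eve's choice at the node after R-Mid and at the node after R-Hi can never be reached regardless of what Finn does, so varying those choices leaves every outcome unchanged.
Holding the reachable choices fixed and varying the unreachable ones freely already gives 3 × 2 = 6 equivalent strategies.
No other strategy reproduces this row, so those 6 are the full class: MqDN, MqAN, MpDN, MpAN, MsDN, MsAN.

6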